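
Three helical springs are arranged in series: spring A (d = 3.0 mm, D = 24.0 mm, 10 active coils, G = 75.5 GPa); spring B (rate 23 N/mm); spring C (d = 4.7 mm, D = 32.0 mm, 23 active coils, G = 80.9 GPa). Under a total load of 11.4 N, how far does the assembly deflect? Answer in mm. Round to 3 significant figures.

k_A = Gd⁴/(8D³N_a) = (75.5×10³)(3.0⁴)/(8·24.0³·10) = 5.5298 N/mm
k_C = Gd⁴/(8D³N_a) = (80.9×10³)(4.7⁴)/(8·32.0³·23) = 6.5475 N/mm
Series: 1/k_eq = 1/5.5298 + 1/23 + 1/6.5475 = 0.37705; k_eq = 2.6522 N/mm
δ = F/k_eq = 11.4/2.6522 = 4.2984 mm

4.30 mm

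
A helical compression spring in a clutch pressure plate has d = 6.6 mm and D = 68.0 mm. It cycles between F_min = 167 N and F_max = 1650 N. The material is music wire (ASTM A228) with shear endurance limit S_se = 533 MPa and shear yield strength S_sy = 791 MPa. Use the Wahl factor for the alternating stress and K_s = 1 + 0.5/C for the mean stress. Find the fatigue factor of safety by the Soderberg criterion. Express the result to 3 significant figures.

0.595

C = D/d = 68.0/6.6 = 10.3030; K_W = (4C−1)/(4C−4)+0.615/C = 1.1403; K_s = 1+0.5/C = 1.0485
F_a = (F_max−F_min)/2 = 741.5 N; F_m = (F_max+F_min)/2 = 908.5 N
τ_a = K_W·8F_aD/(πd³) = 1.1403 × 446.61 = 509.27 MPa
τ_m = K_s·8F_mD/(πd³) = 1.0485 × 547.2 = 573.75 MPa
Soderberg: 1/n_f = τ_a/S_se + τ_m/S_sy = 509.27/533 + 573.75/791 = 0.95549 + 0.72535 = 1.6808
n_f = 1/1.6808 = 0.5949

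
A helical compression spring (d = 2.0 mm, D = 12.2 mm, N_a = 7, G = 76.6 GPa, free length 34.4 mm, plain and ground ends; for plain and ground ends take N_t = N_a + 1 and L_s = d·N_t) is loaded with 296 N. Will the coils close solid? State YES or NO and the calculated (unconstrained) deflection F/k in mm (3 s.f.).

k = Gd⁴/(8D³N_a) = (76.6×10³)(2.0⁴)/(8·12.2³·7) = 12.053 N/mm
N_t = 8; L_s = 2.0·8 = 16 mm; δ_solid = L₀ − L_s = 34.4 − 16 = 18.4 mm
δ = F/k = 296/12.053 = 24.559 mm
δ ≥ δ_solid → spring goes solid

YES, δ = 24.6 mm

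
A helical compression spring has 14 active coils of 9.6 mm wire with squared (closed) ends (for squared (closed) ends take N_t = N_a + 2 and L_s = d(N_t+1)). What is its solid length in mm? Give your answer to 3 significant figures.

squared (closed) ends: N_t = N_a + 2 = 14 + 2 = 16
L_s = d·(N_t+1) = 9.6 × 17 = 163.2 mm

163 mm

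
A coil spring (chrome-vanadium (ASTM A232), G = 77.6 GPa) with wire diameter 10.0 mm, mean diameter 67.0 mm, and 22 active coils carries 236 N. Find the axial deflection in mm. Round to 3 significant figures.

16.1 mm

k = Gd⁴/(8D³N_a) = (77.6×10³)(10.0⁴)/(8·67.0³·22) = 14.66 N/mm
δ = F/k = 236 / 14.66 = 16.099 mm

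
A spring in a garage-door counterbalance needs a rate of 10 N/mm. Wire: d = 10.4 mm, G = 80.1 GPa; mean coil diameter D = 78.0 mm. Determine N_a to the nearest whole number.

N_a = Gd⁴/(8D³k) = (80.1×10³ × 10.4⁴)/(8 × 78.0³ × 10)
    = 9.37057e+08 / 3.79642e+07 = 24.68 → 25 coils

25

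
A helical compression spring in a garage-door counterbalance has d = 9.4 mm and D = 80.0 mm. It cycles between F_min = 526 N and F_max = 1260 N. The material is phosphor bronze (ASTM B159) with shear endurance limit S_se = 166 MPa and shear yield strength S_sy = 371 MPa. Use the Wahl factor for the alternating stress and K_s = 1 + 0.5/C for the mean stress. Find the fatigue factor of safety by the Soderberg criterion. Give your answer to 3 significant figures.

0.793

C = D/d = 80.0/9.4 = 8.5106; K_W = (4C−1)/(4C−4)+0.615/C = 1.1721; K_s = 1+0.5/C = 1.0588
F_a = (F_max−F_min)/2 = 367 N; F_m = (F_max+F_min)/2 = 893 N
τ_a = K_W·8F_aD/(πd³) = 1.1721 × 90.015 = 105.51 MPa
τ_m = K_s·8F_mD/(πd³) = 1.0588 × 219.03 = 231.9 MPa
Soderberg: 1/n_f = τ_a/S_se + τ_m/S_sy = 105.51/166 + 231.9/371 = 0.63559 + 0.62505 = 1.2606
n_f = 1/1.2606 = 0.7932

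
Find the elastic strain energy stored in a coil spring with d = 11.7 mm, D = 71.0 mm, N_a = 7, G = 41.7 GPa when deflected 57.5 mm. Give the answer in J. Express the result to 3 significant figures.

64.4 J

k = Gd⁴/(8D³N_a) = (41.7×10³)(11.7⁴)/(8·71.0³·7) = 38.987 N/mm
U = ½kδ² = 0.5 × 38.987 × 57.5² = 64450 N·mm = 64.45 J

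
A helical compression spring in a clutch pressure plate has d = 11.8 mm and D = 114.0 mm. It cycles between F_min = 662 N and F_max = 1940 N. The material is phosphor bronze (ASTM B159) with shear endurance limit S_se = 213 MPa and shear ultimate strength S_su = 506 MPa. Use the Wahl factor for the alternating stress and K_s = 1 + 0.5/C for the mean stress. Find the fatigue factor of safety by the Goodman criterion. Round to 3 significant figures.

0.920

C = D/d = 114.0/11.8 = 9.6610; K_W = (4C−1)/(4C−4)+0.615/C = 1.1503; K_s = 1+0.5/C = 1.0518
F_a = (F_max−F_min)/2 = 639 N; F_m = (F_max+F_min)/2 = 1301 N
τ_a = K_W·8F_aD/(πd³) = 1.1503 × 112.9 = 129.87 MPa
τ_m = K_s·8F_mD/(πd³) = 1.0518 × 229.87 = 241.76 MPa
Goodman: 1/n_f = τ_a/S_se + τ_m/S_su = 129.87/213 + 241.76/506 = 0.60970 + 0.47779 = 1.0875
n_f = 1/1.0875 = 0.9195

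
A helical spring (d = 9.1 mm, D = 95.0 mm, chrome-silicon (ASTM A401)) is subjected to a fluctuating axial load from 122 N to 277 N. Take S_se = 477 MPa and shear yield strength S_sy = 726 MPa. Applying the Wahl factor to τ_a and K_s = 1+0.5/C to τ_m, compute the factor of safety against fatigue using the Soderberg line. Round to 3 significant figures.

C = D/d = 95.0/9.1 = 10.4396; K_W = (4C−1)/(4C−4)+0.615/C = 1.1384; K_s = 1+0.5/C = 1.0479
F_a = (F_max−F_min)/2 = 77.5 N; F_m = (F_max+F_min)/2 = 199.5 N
τ_a = K_W·8F_aD/(πd³) = 1.1384 × 24.879 = 28.322 MPa
τ_m = K_s·8F_mD/(πd³) = 1.0479 × 64.045 = 67.112 MPa
Soderberg: 1/n_f = τ_a/S_se + τ_m/S_sy = 28.322/477 + 67.112/726 = 0.05938 + 0.09244 = 0.15182
n_f = 1/0.15182 = 6.587

6.59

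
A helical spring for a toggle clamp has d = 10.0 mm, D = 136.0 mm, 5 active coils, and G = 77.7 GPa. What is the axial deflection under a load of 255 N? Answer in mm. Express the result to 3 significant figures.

k = Gd⁴/(8D³N_a) = (77.7×10³)(10.0⁴)/(8·136.0³·5) = 7.7223 N/mm
δ = F/k = 255 / 7.7223 = 33.021 mm

33.0 mm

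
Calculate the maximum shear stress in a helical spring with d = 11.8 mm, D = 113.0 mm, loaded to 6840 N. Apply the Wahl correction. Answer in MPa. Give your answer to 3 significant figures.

1380 MPa

Spring index C = D/d = 113.0/11.8 = 9.5763
K_W = (4C−1)/(4C−4) + 0.615/C = 37.305/34.305 + 0.0642 = 1.1517
τ₀ = 8FD/(πd³) = 8·6840·113.0/(π·11.8³) = 6.18336e+06/5161.7 = 1197.9 MPa
τ_max = K·τ₀ = 1.1517 × 1197.9 = 1379.6 MPa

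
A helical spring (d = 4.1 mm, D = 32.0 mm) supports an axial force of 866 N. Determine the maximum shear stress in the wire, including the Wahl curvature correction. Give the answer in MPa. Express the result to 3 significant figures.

1220 MPa

Spring index C = D/d = 32.0/4.1 = 7.8049
K_W = (4C−1)/(4C−4) + 0.615/C = 30.220/27.220 + 0.0788 = 1.1890
τ₀ = 8FD/(πd³) = 8·866·32.0/(π·4.1³) = 221696/216.52 = 1023.9 MPa
τ_max = K·τ₀ = 1.1890 × 1023.9 = 1217.4 MPa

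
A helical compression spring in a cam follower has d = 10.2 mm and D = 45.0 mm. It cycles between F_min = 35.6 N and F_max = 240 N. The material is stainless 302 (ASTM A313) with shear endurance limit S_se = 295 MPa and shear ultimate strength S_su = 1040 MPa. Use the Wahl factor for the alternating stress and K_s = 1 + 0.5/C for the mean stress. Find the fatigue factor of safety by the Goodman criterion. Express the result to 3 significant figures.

C = D/d = 45.0/10.2 = 4.4118; K_W = (4C−1)/(4C−4)+0.615/C = 1.3592; K_s = 1+0.5/C = 1.1133
F_a = (F_max−F_min)/2 = 102.2 N; F_m = (F_max+F_min)/2 = 137.8 N
τ_a = K_W·8F_aD/(πd³) = 1.3592 × 11.036 = 15 MPa
τ_m = K_s·8F_mD/(πd³) = 1.1133 × 14.88 = 16.566 MPa
Goodman: 1/n_f = τ_a/S_se + τ_m/S_su = 15/295 + 16.566/1040 = 0.05085 + 0.01593 = 0.066777
n_f = 1/0.066777 = 14.98

15.0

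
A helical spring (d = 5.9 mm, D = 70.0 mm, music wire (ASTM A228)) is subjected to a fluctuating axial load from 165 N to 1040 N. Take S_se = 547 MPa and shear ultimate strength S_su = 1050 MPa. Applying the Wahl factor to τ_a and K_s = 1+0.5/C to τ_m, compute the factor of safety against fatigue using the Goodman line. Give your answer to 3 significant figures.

0.771

C = D/d = 70.0/5.9 = 11.8644; K_W = (4C−1)/(4C−4)+0.615/C = 1.1209; K_s = 1+0.5/C = 1.0421
F_a = (F_max−F_min)/2 = 437.5 N; F_m = (F_max+F_min)/2 = 602.5 N
τ_a = K_W·8F_aD/(πd³) = 1.1209 × 379.72 = 425.61 MPa
τ_m = K_s·8F_mD/(πd³) = 1.0421 × 522.92 = 544.96 MPa
Goodman: 1/n_f = τ_a/S_se + τ_m/S_su = 425.61/547 + 544.96/1050 = 0.77809 + 0.51901 = 1.2971
n_f = 1/1.2971 = 0.771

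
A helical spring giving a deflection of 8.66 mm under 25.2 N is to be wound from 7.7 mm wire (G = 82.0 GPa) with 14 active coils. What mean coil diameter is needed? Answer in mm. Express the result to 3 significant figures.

96.0 mm

Required rate k = F/δ = 25.2/8.66 = 2.9099 N/mm
D = (Gd⁴/(8N_a·k))^(1/3) = (82.0×10³·7.7⁴/(8·14·2.9099))^(1/3)
  = (884456)^(1/3) = 95.9899 mm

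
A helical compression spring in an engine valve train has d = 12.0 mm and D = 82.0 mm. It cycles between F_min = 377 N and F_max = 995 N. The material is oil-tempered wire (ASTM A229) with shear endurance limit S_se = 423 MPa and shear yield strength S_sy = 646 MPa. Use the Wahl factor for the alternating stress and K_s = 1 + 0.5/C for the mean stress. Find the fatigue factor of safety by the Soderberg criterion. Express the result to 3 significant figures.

C = D/d = 82.0/12.0 = 6.8333; K_W = (4C−1)/(4C−4)+0.615/C = 1.2186; K_s = 1+0.5/C = 1.0732
F_a = (F_max−F_min)/2 = 309 N; F_m = (F_max+F_min)/2 = 686 N
τ_a = K_W·8F_aD/(πd³) = 1.2186 × 37.34 = 45.501 MPa
τ_m = K_s·8F_mD/(πd³) = 1.0732 × 82.896 = 88.962 MPa
Soderberg: 1/n_f = τ_a/S_se + τ_m/S_sy = 45.501/423 + 88.962/646 = 0.10757 + 0.13771 = 0.24528
n_f = 1/0.24528 = 4.077

4.08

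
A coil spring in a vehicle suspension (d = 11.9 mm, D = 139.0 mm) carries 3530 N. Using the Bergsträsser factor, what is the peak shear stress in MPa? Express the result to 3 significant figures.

826 MPa

Spring index C = D/d = 139.0/11.9 = 11.6807
K_B = (4C+2)/(4C−3) = 48.723/43.723 = 1.1144
τ₀ = 8FD/(πd³) = 8·3530·139.0/(π·11.9³) = 3.92536e+06/5294.1 = 741.46 MPa
τ_max = K·τ₀ = 1.1144 × 741.46 = 826.25 MPa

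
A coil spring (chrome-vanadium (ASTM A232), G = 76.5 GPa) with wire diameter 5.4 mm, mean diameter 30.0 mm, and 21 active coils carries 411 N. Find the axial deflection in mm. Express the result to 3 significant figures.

k = Gd⁴/(8D³N_a) = (76.5×10³)(5.4⁴)/(8·30.0³·21) = 14.34 N/mm
δ = F/k = 411 / 14.34 = 28.66 mm

28.7 mm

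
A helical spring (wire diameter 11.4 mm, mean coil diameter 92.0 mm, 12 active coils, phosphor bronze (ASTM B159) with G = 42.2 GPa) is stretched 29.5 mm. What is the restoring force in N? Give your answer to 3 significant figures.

281 N

k = Gd⁴/(8D³N_a) = (42.2×10³)(11.4⁴)/(8·92.0³·12) = 9.5345 N/mm
F = k·δ = 9.5345 × 29.5 = 281.27 N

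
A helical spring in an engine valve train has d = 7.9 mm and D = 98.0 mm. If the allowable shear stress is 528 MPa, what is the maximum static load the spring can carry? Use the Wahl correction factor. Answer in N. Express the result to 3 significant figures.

C = D/d = 98.0/7.9 = 12.4051
K_W = (4C−1)/(4C−4) + 0.615/C = 48.620/45.620 + 0.0496 = 1.1153
τ_max = K·8FD/(πd³) → F_max = τ_allow·πd³/(8DK)
F_max = 528·π·7.9³/(8·98.0·1.1153) = 8.1783e+05/874.42 = 935.28 N

935 N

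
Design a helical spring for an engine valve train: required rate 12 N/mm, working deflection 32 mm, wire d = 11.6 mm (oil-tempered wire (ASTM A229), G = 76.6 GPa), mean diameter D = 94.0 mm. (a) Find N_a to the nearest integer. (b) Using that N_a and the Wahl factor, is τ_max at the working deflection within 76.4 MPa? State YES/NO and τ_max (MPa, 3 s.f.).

N_a = Gd⁴/(8D³k) = (76.6×10³)(11.6⁴)/(8·94.0³·12) = 17.39 → N_a = 17
Actual rate k = Gd⁴/(8D³·17) = 12.278 N/mm
Working load F = kδ = 12.278·32 = 392.91 N
C = 94.0/11.6 = 8.1034; K_W = (4C−1)/(4C−4)+0.615/C = 1.1815
τ_max = K_W·8FD/(πd³) = 1.1815·60.253 = 71.188 MPa
τ_max ≤ 76.4 MPa → acceptable

(a) 17 coils; (b) YES, τ_max = 71.2 MPa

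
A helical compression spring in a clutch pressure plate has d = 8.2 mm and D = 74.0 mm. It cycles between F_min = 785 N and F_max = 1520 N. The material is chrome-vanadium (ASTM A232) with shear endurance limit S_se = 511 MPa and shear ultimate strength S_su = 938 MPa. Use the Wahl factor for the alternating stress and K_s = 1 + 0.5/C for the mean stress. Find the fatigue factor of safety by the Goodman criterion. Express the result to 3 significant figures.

1.37

C = D/d = 74.0/8.2 = 9.0244; K_W = (4C−1)/(4C−4)+0.615/C = 1.1616; K_s = 1+0.5/C = 1.0554
F_a = (F_max−F_min)/2 = 367.5 N; F_m = (F_max+F_min)/2 = 1152.5 N
τ_a = K_W·8F_aD/(πd³) = 1.1616 × 125.6 = 145.9 MPa
τ_m = K_s·8F_mD/(πd³) = 1.0554 × 393.89 = 415.71 MPa
Goodman: 1/n_f = τ_a/S_se + τ_m/S_su = 145.9/511 + 415.71/938 = 0.28551 + 0.44319 = 0.7287
n_f = 1/0.7287 = 1.372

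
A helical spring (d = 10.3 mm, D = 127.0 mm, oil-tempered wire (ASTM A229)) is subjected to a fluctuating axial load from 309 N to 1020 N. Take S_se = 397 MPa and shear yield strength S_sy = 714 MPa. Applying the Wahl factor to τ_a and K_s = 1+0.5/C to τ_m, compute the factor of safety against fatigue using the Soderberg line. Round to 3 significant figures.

C = D/d = 127.0/10.3 = 12.3301; K_W = (4C−1)/(4C−4)+0.615/C = 1.1161; K_s = 1+0.5/C = 1.0406
F_a = (F_max−F_min)/2 = 355.5 N; F_m = (F_max+F_min)/2 = 664.5 N
τ_a = K_W·8F_aD/(πd³) = 1.1161 × 105.21 = 117.43 MPa
τ_m = K_s·8F_mD/(πd³) = 1.0406 × 196.67 = 204.64 MPa
Soderberg: 1/n_f = τ_a/S_se + τ_m/S_sy = 117.43/397 + 204.64/714 = 0.29578 + 0.28661 = 0.58239
n_f = 1/0.58239 = 1.717

1.72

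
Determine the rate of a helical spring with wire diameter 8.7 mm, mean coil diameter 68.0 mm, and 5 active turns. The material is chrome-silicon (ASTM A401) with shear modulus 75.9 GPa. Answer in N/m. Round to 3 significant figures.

k = Gd⁴/(8D³N_a) = (75.9×10³ × 8.7⁴) / (8 × 68.0³ × 5)
  = 4.34829e+08 / 1.25773e+07 = 34.573 N/mm = 34573 N/m

34600 N/m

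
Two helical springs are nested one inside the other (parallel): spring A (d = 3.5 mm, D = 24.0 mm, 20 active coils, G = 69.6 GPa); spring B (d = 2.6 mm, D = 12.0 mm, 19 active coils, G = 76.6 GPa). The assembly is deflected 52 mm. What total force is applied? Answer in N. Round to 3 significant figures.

939 N

k_A = Gd⁴/(8D³N_a) = (69.6×10³)(3.5⁴)/(8·24.0³·20) = 4.722 N/mm
k_B = Gd⁴/(8D³N_a) = (76.6×10³)(2.6⁴)/(8·12.0³·19) = 13.327 N/mm
Parallel: k_eq = 4.722 + 13.327 = 18.049 N/mm
F = k_eq·δ = 18.049·52 = 938.55 N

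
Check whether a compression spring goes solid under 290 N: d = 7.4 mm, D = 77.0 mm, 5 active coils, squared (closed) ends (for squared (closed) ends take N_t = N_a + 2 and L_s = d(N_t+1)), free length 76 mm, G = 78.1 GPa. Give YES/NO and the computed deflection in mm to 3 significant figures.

k = Gd⁴/(8D³N_a) = (78.1×10³)(7.4⁴)/(8·77.0³·5) = 12.825 N/mm
N_t = 7; L_s = 7.4·8 = 59.2 mm; δ_solid = L₀ − L_s = 76 − 59.2 = 16.8 mm
δ = F/k = 290/12.825 = 22.613 mm
δ ≥ δ_solid → spring goes solid

YES, δ = 22.6 mm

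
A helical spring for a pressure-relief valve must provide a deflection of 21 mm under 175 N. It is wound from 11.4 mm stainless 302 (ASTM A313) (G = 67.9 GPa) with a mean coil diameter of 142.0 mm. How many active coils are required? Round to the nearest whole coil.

Required rate k = F/δ = 175/21 = 8.3333 N/mm
N_a = Gd⁴/(8D³k) = (67.9×10³ × 11.4⁴)/(8 × 142.0³ × 8.3333)
    = 1.1468e+09 / 1.90886e+08 = 6.008 → 6 coils

6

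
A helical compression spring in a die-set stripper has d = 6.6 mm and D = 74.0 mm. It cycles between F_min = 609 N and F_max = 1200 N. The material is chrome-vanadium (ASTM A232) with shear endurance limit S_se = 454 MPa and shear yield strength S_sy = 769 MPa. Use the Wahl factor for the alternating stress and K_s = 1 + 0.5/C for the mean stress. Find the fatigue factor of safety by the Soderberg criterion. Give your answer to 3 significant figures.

0.777

C = D/d = 74.0/6.6 = 11.2121; K_W = (4C−1)/(4C−4)+0.615/C = 1.1283; K_s = 1+0.5/C = 1.0446
F_a = (F_max−F_min)/2 = 295.5 N; F_m = (F_max+F_min)/2 = 904.5 N
τ_a = K_W·8F_aD/(πd³) = 1.1283 × 193.69 = 218.53 MPa
τ_m = K_s·8F_mD/(πd³) = 1.0446 × 592.86 = 619.29 MPa
Soderberg: 1/n_f = τ_a/S_se + τ_m/S_sy = 218.53/454 + 619.29/769 = 0.48135 + 0.80532 = 1.2867
n_f = 1/1.2867 = 0.7772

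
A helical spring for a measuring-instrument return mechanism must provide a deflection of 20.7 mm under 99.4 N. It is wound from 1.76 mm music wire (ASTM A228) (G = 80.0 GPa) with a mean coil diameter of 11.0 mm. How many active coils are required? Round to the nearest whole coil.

15

Required rate k = F/δ = 99.4/20.7 = 4.8019 N/mm
N_a = Gd⁴/(8D³k) = (80.0×10³ × 1.76⁴)/(8 × 11.0³ × 4.8019)
    = 767610 / 51131 = 15.01 → 15 coils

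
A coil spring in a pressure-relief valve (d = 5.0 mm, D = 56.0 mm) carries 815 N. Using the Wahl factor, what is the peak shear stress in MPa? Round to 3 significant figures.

Spring index C = D/d = 56.0/5.0 = 11.2000
K_W = (4C−1)/(4C−4) + 0.615/C = 43.800/40.800 + 0.0549 = 1.1284
τ₀ = 8FD/(πd³) = 8·815·56.0/(π·5.0³) = 365120/392.7 = 929.77 MPa
τ_max = K·τ₀ = 1.1284 × 929.77 = 1049.2 MPa

1050 MPa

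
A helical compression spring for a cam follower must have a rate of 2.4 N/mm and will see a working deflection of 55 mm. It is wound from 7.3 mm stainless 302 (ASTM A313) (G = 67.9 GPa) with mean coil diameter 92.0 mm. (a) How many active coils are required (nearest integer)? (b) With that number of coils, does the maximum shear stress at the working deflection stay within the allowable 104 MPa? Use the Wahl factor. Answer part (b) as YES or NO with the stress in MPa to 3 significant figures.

(a) 13 coils; (b) YES, τ_max = 87.8 MPa

N_a = Gd⁴/(8D³k) = (67.9×10³)(7.3⁴)/(8·92.0³·2.4) = 12.9 → N_a = 13
Actual rate k = Gd⁴/(8D³·13) = 2.381 N/mm
Working load F = kδ = 2.381·55 = 130.96 N
C = 92.0/7.3 = 12.6027; K_W = (4C−1)/(4C−4)+0.615/C = 1.1134
τ_max = K_W·8FD/(πd³) = 1.1134·78.865 = 87.812 MPa
τ_max ≤ 104 MPa → acceptable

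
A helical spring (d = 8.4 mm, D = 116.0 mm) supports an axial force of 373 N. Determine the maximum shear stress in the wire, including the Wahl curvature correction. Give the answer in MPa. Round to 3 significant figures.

Spring index C = D/d = 116.0/8.4 = 13.8095
K_W = (4C−1)/(4C−4) + 0.615/C = 54.238/51.238 + 0.0445 = 1.1031
τ₀ = 8FD/(πd³) = 8·373·116.0/(π·8.4³) = 346144/1862 = 185.9 MPa
τ_max = K·τ₀ = 1.1031 × 185.9 = 205.06 MPa

205 MPa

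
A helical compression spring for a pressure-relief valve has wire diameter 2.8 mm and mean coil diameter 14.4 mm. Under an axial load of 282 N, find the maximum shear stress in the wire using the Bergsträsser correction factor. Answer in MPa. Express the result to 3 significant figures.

605 MPa

Spring index C = D/d = 14.4/2.8 = 5.1429
K_B = (4C+2)/(4C−3) = 22.571/17.571 = 1.2846
τ₀ = 8FD/(πd³) = 8·282·14.4/(π·2.8³) = 32486.4/68.964 = 471.06 MPa
τ_max = K·τ₀ = 1.2846 × 471.06 = 605.1 MPa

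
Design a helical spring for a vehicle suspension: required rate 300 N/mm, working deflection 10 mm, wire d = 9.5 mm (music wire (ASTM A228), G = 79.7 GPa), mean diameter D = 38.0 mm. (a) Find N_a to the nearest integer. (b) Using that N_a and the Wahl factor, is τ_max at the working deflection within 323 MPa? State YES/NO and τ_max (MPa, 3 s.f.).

(a) 5 coils; (b) NO, τ_max = 469 MPa

N_a = Gd⁴/(8D³k) = (79.7×10³)(9.5⁴)/(8·38.0³·300) = 4.929 → N_a = 5
Actual rate k = Gd⁴/(8D³·5) = 295.76 N/mm
Working load F = kδ = 295.76·10 = 2957.6 N
C = 38.0/9.5 = 4.0000; K_W = (4C−1)/(4C−4)+0.615/C = 1.4038
τ_max = K_W·8FD/(πd³) = 1.4038·333.81 = 468.58 MPa
τ_max > 323 MPa → exceeds allowable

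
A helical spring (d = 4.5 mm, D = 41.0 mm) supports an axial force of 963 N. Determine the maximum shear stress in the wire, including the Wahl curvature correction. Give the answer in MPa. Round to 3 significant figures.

1280 MPa

Spring index C = D/d = 41.0/4.5 = 9.1111
K_W = (4C−1)/(4C−4) + 0.615/C = 35.444/32.444 + 0.0675 = 1.1600
τ₀ = 8FD/(πd³) = 8·963·41.0/(π·4.5³) = 315864/286.28 = 1103.3 MPa
τ_max = K·τ₀ = 1.1600 × 1103.3 = 1279.8 MPa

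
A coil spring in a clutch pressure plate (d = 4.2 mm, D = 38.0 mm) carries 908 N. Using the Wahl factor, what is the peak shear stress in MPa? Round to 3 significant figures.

Spring index C = D/d = 38.0/4.2 = 9.0476
K_W = (4C−1)/(4C−4) + 0.615/C = 35.190/32.190 + 0.0680 = 1.1612
τ₀ = 8FD/(πd³) = 8·908·38.0/(π·4.2³) = 276032/232.75 = 1185.9 MPa
τ_max = K·τ₀ = 1.1612 × 1185.9 = 1377.1 MPa

1380 MPa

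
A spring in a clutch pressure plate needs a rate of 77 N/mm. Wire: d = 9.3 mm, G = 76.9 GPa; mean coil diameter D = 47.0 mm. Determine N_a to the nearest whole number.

9

N_a = Gd⁴/(8D³k) = (76.9×10³ × 9.3⁴)/(8 × 47.0³ × 77)
    = 5.75252e+08 / 6.3955e+07 = 8.995 → 9 coils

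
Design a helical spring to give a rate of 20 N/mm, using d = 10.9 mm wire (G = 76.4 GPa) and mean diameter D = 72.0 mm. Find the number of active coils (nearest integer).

N_a = Gd⁴/(8D³k) = (76.4×10³ × 10.9⁴)/(8 × 72.0³ × 20)
    = 1.07845e+09 / 5.97197e+07 = 18.06 → 18 coils

18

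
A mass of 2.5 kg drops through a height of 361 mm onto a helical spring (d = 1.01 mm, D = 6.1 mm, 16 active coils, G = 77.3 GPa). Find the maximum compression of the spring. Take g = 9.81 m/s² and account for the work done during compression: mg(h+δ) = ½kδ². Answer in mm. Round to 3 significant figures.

89.3 mm

k = Gd⁴/(8D³N_a) = (77.3×10³)(1.01⁴)/(8·6.1³·16) = 2.7686 N/mm
W = mg = 2.5 × 9.81 = 24.525 N
½kδ² − Wδ − Wh = 0 → δ = (W + √(W² + 2kWh))/k
δ = (24.525 + √(601.48 + 49024.3))/2.7686 = (24.525 + 222.77)/2.7686 = 89.32 mm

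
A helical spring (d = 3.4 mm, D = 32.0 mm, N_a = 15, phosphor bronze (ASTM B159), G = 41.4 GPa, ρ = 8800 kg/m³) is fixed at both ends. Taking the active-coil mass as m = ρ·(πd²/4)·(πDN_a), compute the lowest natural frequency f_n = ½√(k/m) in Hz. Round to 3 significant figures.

54.0 Hz

k = Gd⁴/(8D³N_a) = (41.4×10³)(3.4⁴)/(8·32.0³·15) = 1.407 N/mm = 1407 N/m
Wire length L = πDN_a = π·32.0·15 = 1508 mm
m = ρ·(πd²/4)·L = 8800 × 9.0792×10⁻⁶ m² × 1.508 m = 0.12048 kg
f_n = ½√(k/m) = 0.5·√(1407/0.12048) = 0.5·√(11678) = 54.032 Hz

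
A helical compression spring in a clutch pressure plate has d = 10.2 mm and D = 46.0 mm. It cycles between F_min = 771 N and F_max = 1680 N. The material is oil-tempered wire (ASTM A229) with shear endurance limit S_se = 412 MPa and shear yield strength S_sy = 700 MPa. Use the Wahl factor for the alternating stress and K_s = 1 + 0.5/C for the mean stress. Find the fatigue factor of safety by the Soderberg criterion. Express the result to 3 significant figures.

2.64

C = D/d = 46.0/10.2 = 4.5098; K_W = (4C−1)/(4C−4)+0.615/C = 1.3501; K_s = 1+0.5/C = 1.1109
F_a = (F_max−F_min)/2 = 454.5 N; F_m = (F_max+F_min)/2 = 1225.5 N
τ_a = K_W·8F_aD/(πd³) = 1.3501 × 50.169 = 67.73 MPa
τ_m = K_s·8F_mD/(πd³) = 1.1109 × 135.27 = 150.27 MPa
Soderberg: 1/n_f = τ_a/S_se + τ_m/S_sy = 67.73/412 + 150.27/700 = 0.16439 + 0.21467 = 0.37907
n_f = 1/0.37907 = 2.638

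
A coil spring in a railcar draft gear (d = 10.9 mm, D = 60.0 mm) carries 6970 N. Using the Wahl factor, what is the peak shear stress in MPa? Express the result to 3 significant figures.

1050 MPa

Spring index C = D/d = 60.0/10.9 = 5.5046
K_W = (4C−1)/(4C−4) + 0.615/C = 21.018/18.018 + 0.1117 = 1.2782
τ₀ = 8FD/(πd³) = 8·6970·60.0/(π·10.9³) = 3.3456e+06/4068.5 = 822.33 MPa
τ_max = K·τ₀ = 1.2782 × 822.33 = 1051.1 MPa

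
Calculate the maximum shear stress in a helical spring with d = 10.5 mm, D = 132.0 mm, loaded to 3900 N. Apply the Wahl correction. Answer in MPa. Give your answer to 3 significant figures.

1260 MPa

Spring index C = D/d = 132.0/10.5 = 12.5714
K_W = (4C−1)/(4C−4) + 0.615/C = 49.286/46.286 + 0.0489 = 1.1137
τ₀ = 8FD/(πd³) = 8·3900·132.0/(π·10.5³) = 4.1184e+06/3636.8 = 1132.4 MPa
τ_max = K·τ₀ = 1.1137 × 1132.4 = 1261.2 MPa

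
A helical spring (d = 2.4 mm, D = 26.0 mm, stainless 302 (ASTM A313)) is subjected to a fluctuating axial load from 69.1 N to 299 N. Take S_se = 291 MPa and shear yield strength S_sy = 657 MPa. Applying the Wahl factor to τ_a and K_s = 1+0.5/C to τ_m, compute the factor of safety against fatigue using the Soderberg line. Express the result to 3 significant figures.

C = D/d = 26.0/2.4 = 10.8333; K_W = (4C−1)/(4C−4)+0.615/C = 1.1330; K_s = 1+0.5/C = 1.0462
F_a = (F_max−F_min)/2 = 114.95 N; F_m = (F_max+F_min)/2 = 184.05 N
τ_a = K_W·8F_aD/(πd³) = 1.1330 × 550.54 = 623.78 MPa
τ_m = K_s·8F_mD/(πd³) = 1.0462 × 881.49 = 922.17 MPa
Soderberg: 1/n_f = τ_a/S_se + τ_m/S_sy = 623.78/291 + 922.17/657 = 2.14359 + 1.40361 = 3.5472
n_f = 1/3.5472 = 0.2819

0.282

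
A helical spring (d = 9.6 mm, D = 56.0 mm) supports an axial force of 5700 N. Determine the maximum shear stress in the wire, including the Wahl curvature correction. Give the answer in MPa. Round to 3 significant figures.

1160 MPa

Spring index C = D/d = 56.0/9.6 = 5.8333
K_W = (4C−1)/(4C−4) + 0.615/C = 22.333/19.333 + 0.1054 = 1.2606
τ₀ = 8FD/(πd³) = 8·5700·56.0/(π·9.6³) = 2.5536e+06/2779.5 = 918.73 MPa
τ_max = K·τ₀ = 1.2606 × 918.73 = 1158.2 MPa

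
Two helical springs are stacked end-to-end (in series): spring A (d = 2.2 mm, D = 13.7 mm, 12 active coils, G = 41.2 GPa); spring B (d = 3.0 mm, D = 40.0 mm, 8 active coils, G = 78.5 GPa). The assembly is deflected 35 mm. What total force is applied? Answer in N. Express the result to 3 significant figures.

k_A = Gd⁴/(8D³N_a) = (41.2×10³)(2.2⁴)/(8·13.7³·12) = 3.9098 N/mm
k_B = Gd⁴/(8D³N_a) = (78.5×10³)(3.0⁴)/(8·40.0³·8) = 1.5524 N/mm
Series: 1/k_eq = 1/3.9098 + 1/1.5524 = 0.89994; k_eq = 1.1112 N/mm
F = k_eq·δ = 1.1112·35 = 38.891 N

38.9 N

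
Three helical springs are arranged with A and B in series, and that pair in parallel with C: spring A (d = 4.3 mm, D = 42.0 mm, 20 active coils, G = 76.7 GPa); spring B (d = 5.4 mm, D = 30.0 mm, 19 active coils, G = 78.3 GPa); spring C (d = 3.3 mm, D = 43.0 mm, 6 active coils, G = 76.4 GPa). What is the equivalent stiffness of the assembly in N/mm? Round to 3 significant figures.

k_A = Gd⁴/(8D³N_a) = (76.7×10³)(4.3⁴)/(8·42.0³·20) = 2.2121 N/mm
k_B = Gd⁴/(8D³N_a) = (78.3×10³)(5.4⁴)/(8·30.0³·19) = 16.223 N/mm
k_C = Gd⁴/(8D³N_a) = (76.4×10³)(3.3⁴)/(8·43.0³·6) = 2.3741 N/mm
Springs A,B series: k_AB = 1/(1/2.2121+1/16.223) = 1.9466 N/mm; parallel with C: k_eq = 1.9466+2.3741 = 4.3208 N/mm

4.32 N/mm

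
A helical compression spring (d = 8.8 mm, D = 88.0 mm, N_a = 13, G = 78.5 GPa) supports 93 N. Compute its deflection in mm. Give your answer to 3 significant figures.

14.0 mm

k = Gd⁴/(8D³N_a) = (78.5×10³)(8.8⁴)/(8·88.0³·13) = 6.6423 N/mm
δ = F/k = 93 / 6.6423 = 14.001 mm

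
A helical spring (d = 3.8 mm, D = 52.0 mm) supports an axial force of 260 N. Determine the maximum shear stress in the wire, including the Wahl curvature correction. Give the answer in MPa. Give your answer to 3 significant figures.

693 MPa

Spring index C = D/d = 52.0/3.8 = 13.6842
K_W = (4C−1)/(4C−4) + 0.615/C = 53.737/50.737 + 0.0449 = 1.1041
τ₀ = 8FD/(πd³) = 8·260·52.0/(π·3.8³) = 108160/172.39 = 627.43 MPa
τ_max = K·τ₀ = 1.1041 × 627.43 = 692.73 MPa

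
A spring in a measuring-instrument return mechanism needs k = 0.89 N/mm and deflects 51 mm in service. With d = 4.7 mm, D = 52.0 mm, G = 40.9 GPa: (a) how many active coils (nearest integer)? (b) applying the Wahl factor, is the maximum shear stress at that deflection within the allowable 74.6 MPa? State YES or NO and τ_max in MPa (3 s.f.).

(a) 20 coils; (b) YES, τ_max = 65.2 MPa

N_a = Gd⁴/(8D³k) = (40.9×10³)(4.7⁴)/(8·52.0³·0.89) = 19.94 → N_a = 20
Actual rate k = Gd⁴/(8D³·20) = 0.88712 N/mm
Working load F = kδ = 0.88712·51 = 45.243 N
C = 52.0/4.7 = 11.0638; K_W = (4C−1)/(4C−4)+0.615/C = 1.1301
τ_max = K_W·8FD/(πd³) = 1.1301·57.704 = 65.212 MPa
τ_max ≤ 74.6 MPa → acceptable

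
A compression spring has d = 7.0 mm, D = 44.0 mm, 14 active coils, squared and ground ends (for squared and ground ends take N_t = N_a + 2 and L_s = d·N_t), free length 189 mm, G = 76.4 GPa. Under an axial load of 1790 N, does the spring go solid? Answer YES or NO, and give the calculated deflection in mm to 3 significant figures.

YES, δ = 93.1 mm

k = Gd⁴/(8D³N_a) = (76.4×10³)(7.0⁴)/(8·44.0³·14) = 19.227 N/mm
N_t = 16; L_s = 7.0·16 = 112 mm; δ_solid = L₀ − L_s = 189 − 112 = 77 mm
δ = F/k = 1790/19.227 = 93.099 mm
δ ≥ δ_solid → spring goes solid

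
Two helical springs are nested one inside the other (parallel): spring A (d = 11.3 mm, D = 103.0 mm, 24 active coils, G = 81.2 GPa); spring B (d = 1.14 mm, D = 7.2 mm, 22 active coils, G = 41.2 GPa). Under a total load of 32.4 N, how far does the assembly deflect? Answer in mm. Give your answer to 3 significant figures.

k_A = Gd⁴/(8D³N_a) = (81.2×10³)(11.3⁴)/(8·103.0³·24) = 6.3104 N/mm
k_B = Gd⁴/(8D³N_a) = (41.2×10³)(1.14⁴)/(8·7.2³·22) = 1.0593 N/mm
Parallel: k_eq = 6.3104 + 1.0593 = 7.3697 N/mm
δ = F/k_eq = 32.4/7.3697 = 4.3964 mm

4.40 mm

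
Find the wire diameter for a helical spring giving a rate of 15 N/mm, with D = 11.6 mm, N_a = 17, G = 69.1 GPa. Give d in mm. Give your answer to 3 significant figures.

2.61 mm

d = (8D³N_a·k / G)^(1/4) = (8·11.6³·17·15 / (69.1×10³))^0.25
  = (46.081)^0.25 = 2.6054 mm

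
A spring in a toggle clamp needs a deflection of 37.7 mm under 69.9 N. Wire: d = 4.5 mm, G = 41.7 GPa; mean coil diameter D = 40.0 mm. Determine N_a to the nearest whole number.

Required rate k = F/δ = 69.9/37.7 = 1.8541 N/mm
N_a = Gd⁴/(8D³k) = (41.7×10³ × 4.5⁴)/(8 × 40.0³ × 1.8541)
    = 1.70996e+07 / 949305 = 18.01 → 18 coils

18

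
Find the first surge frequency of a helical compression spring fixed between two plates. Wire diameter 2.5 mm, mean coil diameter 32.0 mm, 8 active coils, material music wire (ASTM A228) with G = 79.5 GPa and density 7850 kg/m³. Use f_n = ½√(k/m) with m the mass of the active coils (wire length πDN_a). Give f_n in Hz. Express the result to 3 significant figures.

k = Gd⁴/(8D³N_a) = (79.5×10³)(2.5⁴)/(8·32.0³·8) = 1.4808 N/mm = 1480.8 N/m
Wire length L = πDN_a = π·32.0·8 = 804.25 mm
m = ρ·(πd²/4)·L = 7850 × 4.9087×10⁻⁶ m² × 0.80425 m = 0.030991 kg
f_n = ½√(k/m) = 0.5·√(1480.8/0.030991) = 0.5·√(47782) = 109.3 Hz

109 Hz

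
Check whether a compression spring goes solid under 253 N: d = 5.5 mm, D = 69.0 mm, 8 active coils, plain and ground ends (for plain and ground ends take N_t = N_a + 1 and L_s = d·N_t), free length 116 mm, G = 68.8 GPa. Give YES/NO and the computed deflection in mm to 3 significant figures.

k = Gd⁴/(8D³N_a) = (68.8×10³)(5.5⁴)/(8·69.0³·8) = 2.9944 N/mm
N_t = 9; L_s = 5.5·9 = 49.5 mm; δ_solid = L₀ − L_s = 116 − 49.5 = 66.5 mm
δ = F/k = 253/2.9944 = 84.491 mm
δ ≥ δ_solid → spring goes solid

YES, δ = 84.5 mm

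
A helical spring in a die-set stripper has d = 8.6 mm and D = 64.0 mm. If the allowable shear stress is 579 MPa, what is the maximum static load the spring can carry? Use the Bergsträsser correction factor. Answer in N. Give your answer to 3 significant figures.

1900 N

C = D/d = 64.0/8.6 = 7.4419
K_B = (4C+2)/(4C−3) = 31.767/26.767 = 1.1868
τ_max = K·8FD/(πd³) → F_max = τ_allow·πd³/(8DK)
F_max = 579·π·8.6³/(8·64.0·1.1868) = 1.157e+06/607.64 = 1904.1 N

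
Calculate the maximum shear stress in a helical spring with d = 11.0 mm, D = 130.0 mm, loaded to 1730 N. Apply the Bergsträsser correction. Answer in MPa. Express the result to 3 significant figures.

Spring index C = D/d = 130.0/11.0 = 11.8182
K_B = (4C+2)/(4C−3) = 49.273/44.273 = 1.1129
τ₀ = 8FD/(πd³) = 8·1730·130.0/(π·11.0³) = 1.7992e+06/4181.5 = 430.28 MPa
τ_max = K·τ₀ = 1.1129 × 430.28 = 478.87 MPa

479 MPa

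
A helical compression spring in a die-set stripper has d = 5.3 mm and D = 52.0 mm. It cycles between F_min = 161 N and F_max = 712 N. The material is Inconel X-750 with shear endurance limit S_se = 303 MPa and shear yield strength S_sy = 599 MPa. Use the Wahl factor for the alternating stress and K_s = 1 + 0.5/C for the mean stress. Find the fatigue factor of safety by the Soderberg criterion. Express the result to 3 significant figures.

0.621

C = D/d = 52.0/5.3 = 9.8113; K_W = (4C−1)/(4C−4)+0.615/C = 1.1478; K_s = 1+0.5/C = 1.0510
F_a = (F_max−F_min)/2 = 275.5 N; F_m = (F_max+F_min)/2 = 436.5 N
τ_a = K_W·8F_aD/(πd³) = 1.1478 × 245.04 = 281.26 MPa
τ_m = K_s·8F_mD/(πd³) = 1.0510 × 388.24 = 408.03 MPa
Soderberg: 1/n_f = τ_a/S_se + τ_m/S_sy = 281.26/303 + 408.03/599 = 0.92824 + 0.68118 = 1.6094
n_f = 1/1.6094 = 0.6213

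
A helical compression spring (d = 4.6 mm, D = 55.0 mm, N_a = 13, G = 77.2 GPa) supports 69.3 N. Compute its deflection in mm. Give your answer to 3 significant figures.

34.7 mm

k = Gd⁴/(8D³N_a) = (77.2×10³)(4.6⁴)/(8·55.0³·13) = 1.9977 N/mm
δ = F/k = 69.3 / 1.9977 = 34.69 mm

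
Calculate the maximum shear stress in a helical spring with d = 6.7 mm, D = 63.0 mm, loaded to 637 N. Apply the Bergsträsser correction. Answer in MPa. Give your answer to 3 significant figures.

389 MPa

Spring index C = D/d = 63.0/6.7 = 9.4030
K_B = (4C+2)/(4C−3) = 39.612/34.612 = 1.1445
τ₀ = 8FD/(πd³) = 8·637·63.0/(π·6.7³) = 321048/944.87 = 339.78 MPa
τ_max = K·τ₀ = 1.1445 × 339.78 = 388.86 MPa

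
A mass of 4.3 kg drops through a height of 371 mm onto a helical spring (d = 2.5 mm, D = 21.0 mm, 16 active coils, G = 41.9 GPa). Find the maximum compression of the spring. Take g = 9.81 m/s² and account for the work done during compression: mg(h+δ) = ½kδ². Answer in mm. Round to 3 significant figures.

184 mm

k = Gd⁴/(8D³N_a) = (41.9×10³)(2.5⁴)/(8·21.0³·16) = 1.3807 N/mm
W = mg = 4.3 × 9.81 = 42.183 N
½kδ² − Wδ − Wh = 0 → δ = (W + √(W² + 2kWh))/k
δ = (42.183 + √(1779.4 + 43216.3))/1.3807 = (42.183 + 212.12)/1.3807 = 184.18 mm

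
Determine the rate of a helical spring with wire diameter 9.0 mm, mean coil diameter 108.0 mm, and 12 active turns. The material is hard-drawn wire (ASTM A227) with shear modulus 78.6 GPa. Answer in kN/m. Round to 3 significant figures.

k = Gd⁴/(8D³N_a) = (78.6×10³ × 9.0⁴) / (8 × 108.0³ × 12)
  = 5.15695e+08 / 1.20932e+08 = 4.2643 N/mm

4.26 kN/m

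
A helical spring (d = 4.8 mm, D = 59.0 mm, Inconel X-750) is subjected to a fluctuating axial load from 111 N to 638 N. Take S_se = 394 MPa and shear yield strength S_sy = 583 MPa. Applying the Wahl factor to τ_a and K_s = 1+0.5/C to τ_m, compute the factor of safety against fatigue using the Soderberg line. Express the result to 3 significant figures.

0.520

C = D/d = 59.0/4.8 = 12.2917; K_W = (4C−1)/(4C−4)+0.615/C = 1.1165; K_s = 1+0.5/C = 1.0407
F_a = (F_max−F_min)/2 = 263.5 N; F_m = (F_max+F_min)/2 = 374.5 N
τ_a = K_W·8F_aD/(πd³) = 1.1165 × 357.97 = 399.66 MPa
τ_m = K_s·8F_mD/(πd³) = 1.0407 × 508.77 = 529.46 MPa
Soderberg: 1/n_f = τ_a/S_se + τ_m/S_sy = 399.66/394 + 529.46/583 = 1.01436 + 0.90817 = 1.9225
n_f = 1/1.9225 = 0.5201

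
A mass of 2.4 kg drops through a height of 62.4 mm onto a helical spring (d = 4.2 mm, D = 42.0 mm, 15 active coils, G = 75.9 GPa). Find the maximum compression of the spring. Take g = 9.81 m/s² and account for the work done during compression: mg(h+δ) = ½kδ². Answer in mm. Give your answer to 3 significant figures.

43.3 mm

k = Gd⁴/(8D³N_a) = (75.9×10³)(4.2⁴)/(8·42.0³·15) = 2.6565 N/mm
W = mg = 2.4 × 9.81 = 23.544 N
½kδ² − Wδ − Wh = 0 → δ = (W + √(W² + 2kWh))/k
δ = (23.544 + √(554.32 + 7805.57))/2.6565 = (23.544 + 91.432)/2.6565 = 43.281 mm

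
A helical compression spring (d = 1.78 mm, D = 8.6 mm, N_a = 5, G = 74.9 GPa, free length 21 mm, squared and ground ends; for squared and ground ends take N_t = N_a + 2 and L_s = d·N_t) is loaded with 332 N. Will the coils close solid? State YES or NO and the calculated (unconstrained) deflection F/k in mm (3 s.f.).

YES, δ = 11.2 mm

k = Gd⁴/(8D³N_a) = (74.9×10³)(1.78⁴)/(8·8.6³·5) = 29.553 N/mm
N_t = 7; L_s = 1.78·7 = 12.46 mm; δ_solid = L₀ − L_s = 21 − 12.46 = 8.54 mm
δ = F/k = 332/29.553 = 11.234 mm
δ ≥ δ_solid → spring goes solid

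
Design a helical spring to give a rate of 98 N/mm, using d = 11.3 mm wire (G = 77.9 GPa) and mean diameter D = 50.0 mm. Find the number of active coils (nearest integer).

N_a = Gd⁴/(8D³k) = (77.9×10³ × 11.3⁴)/(8 × 50.0³ × 98)
    = 1.27014e+09 / 9.8e+07 = 12.96 → 13 coils

13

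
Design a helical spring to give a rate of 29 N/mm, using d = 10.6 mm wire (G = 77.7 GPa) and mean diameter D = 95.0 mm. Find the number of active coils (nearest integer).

N_a = Gd⁴/(8D³k) = (77.7×10³ × 10.6⁴)/(8 × 95.0³ × 29)
    = 9.80945e+08 / 1.98911e+08 = 4.932 → 5 coils

5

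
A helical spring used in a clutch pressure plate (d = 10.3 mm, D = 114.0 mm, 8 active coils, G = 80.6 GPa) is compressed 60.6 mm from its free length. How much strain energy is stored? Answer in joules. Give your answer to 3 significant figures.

17.6 J

k = Gd⁴/(8D³N_a) = (80.6×10³)(10.3⁴)/(8·114.0³·8) = 9.5673 N/mm
U = ½kδ² = 0.5 × 9.5673 × 60.6² = 17567 N·mm = 17.567 J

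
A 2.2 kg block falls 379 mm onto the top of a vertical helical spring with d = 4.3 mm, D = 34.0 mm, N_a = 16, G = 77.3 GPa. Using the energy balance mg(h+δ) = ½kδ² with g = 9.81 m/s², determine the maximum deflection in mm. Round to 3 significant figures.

60.1 mm

k = Gd⁴/(8D³N_a) = (77.3×10³)(4.3⁴)/(8·34.0³·16) = 5.253 N/mm
W = mg = 2.2 × 9.81 = 21.582 N
½kδ² − Wδ − Wh = 0 → δ = (W + √(W² + 2kWh))/k
δ = (21.582 + √(465.78 + 85934.5))/5.253 = (21.582 + 293.94)/5.253 = 60.065 mm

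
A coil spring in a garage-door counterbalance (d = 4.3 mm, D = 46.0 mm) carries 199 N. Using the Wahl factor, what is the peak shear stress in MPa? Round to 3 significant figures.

Spring index C = D/d = 46.0/4.3 = 10.6977
K_W = (4C−1)/(4C−4) + 0.615/C = 41.791/38.791 + 0.0575 = 1.1348
τ₀ = 8FD/(πd³) = 8·199·46.0/(π·4.3³) = 73232/249.78 = 293.19 MPa
τ_max = K·τ₀ = 1.1348 × 293.19 = 332.72 MPa

333 MPa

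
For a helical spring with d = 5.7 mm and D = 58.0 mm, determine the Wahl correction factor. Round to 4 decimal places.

1.1422

C = D/d = 58.0/5.7 = 10.1754
K_W = (4C−1)/(4C−4) + 0.615/C = 39.702/36.702 + 0.0604 = 1.1422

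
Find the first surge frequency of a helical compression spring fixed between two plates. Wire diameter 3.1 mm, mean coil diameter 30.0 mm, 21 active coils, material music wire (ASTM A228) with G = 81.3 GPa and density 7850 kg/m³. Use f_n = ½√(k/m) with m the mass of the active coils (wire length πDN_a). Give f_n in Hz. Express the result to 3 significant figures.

k = Gd⁴/(8D³N_a) = (81.3×10³)(3.1⁴)/(8·30.0³·21) = 1.6553 N/mm = 1655.3 N/m
Wire length L = πDN_a = π·30.0·21 = 1979.2 mm
m = ρ·(πd²/4)·L = 7850 × 7.5477×10⁻⁶ m² × 1.9792 m = 0.11727 kg
f_n = ½√(k/m) = 0.5·√(1655.3/0.11727) = 0.5·√(14115) = 59.404 Hz

59.4 Hz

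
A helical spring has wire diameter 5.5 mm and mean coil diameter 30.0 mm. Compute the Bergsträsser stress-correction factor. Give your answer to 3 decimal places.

C = D/d = 30.0/5.5 = 5.4545
K_B = (4C+2)/(4C−3) = 23.818/18.818 = 1.2657

1.266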